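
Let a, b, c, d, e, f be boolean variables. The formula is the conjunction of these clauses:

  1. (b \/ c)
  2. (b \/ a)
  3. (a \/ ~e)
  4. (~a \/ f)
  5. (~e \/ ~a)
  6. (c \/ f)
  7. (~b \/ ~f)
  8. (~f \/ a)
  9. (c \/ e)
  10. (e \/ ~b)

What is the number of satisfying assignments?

The models are:
  a=T b=F c=T d=F e=F f=T
  a=T b=F c=T d=T e=F f=T
Count: 2.

2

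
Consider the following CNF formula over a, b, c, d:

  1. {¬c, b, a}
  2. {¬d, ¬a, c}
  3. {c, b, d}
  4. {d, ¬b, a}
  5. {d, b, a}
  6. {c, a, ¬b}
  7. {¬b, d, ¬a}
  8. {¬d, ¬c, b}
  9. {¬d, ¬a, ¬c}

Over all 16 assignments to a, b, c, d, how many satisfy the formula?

3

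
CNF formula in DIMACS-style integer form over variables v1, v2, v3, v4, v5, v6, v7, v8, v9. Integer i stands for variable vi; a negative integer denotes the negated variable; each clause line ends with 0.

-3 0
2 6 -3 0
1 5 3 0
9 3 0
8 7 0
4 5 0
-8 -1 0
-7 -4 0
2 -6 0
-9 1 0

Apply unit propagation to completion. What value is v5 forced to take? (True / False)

True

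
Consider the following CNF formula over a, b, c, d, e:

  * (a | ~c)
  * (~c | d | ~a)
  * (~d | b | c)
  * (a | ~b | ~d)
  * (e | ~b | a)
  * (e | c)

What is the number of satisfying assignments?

9

Split on a, then c.
  a=T, c=T: remaining (b,d,e) ∈ {(F,T,F); (F,T,T); (T,T,F); (T,T,T)} — 4.
  a=T, c=F: remaining (b,d,e) ∈ {(F,F,T); (T,F,T); (T,T,T)} — 3.
  a=F, c=T: a clause becomes empty — 0.
  a=F, c=F: remaining (b,d,e) ∈ {(F,F,T); (T,F,T)} — 2.
Total: 4 + 3 + 0 + 2 = 9.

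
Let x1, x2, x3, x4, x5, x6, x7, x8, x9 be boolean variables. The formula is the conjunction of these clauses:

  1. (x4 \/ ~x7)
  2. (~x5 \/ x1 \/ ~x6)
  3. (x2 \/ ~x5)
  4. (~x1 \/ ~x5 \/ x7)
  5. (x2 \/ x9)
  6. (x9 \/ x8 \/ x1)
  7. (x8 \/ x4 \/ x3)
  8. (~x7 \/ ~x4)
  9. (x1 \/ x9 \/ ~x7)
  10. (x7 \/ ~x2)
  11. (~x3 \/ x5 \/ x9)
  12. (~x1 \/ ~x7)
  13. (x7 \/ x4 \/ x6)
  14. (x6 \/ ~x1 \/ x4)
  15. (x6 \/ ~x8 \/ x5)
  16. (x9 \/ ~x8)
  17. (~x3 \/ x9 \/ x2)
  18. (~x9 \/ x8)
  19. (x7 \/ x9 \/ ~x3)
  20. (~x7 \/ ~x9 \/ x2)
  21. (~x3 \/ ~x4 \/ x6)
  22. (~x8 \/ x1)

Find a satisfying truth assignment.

x1 = T, x2 = F, x3 = T, x4 = T, x5 = F, x6 = T, x7 = F, x8 = T, x9 = T

Try x1 = True.
  then x7 is forced to False.
  then x5 is forced to False.
  then x2 is forced to False.
  then x9 is forced to True.
  then x8 is forced to True.
  then x6 is forced to True.
x3, x4 are now unconstrained; take x3 = True, x4 = True.
Every clause has at least one true literal under this assignment.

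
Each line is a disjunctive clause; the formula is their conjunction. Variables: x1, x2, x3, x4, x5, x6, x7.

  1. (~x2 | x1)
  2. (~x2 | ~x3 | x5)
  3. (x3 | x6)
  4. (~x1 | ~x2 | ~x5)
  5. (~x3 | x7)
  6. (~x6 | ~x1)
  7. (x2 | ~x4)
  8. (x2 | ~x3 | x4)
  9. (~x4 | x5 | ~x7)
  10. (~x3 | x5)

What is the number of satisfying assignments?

The models are:
  x1=0 x2=0 x3=0 x4=0 x5=0 x6=1 x7=0
  x1=0 x2=0 x3=0 x4=0 x5=0 x6=1 x7=1
  x1=0 x2=0 x3=0 x4=0 x5=1 x6=1 x7=0
  x1=0 x2=0 x3=0 x4=0 x5=1 x6=1 x7=1
Count: 4.

4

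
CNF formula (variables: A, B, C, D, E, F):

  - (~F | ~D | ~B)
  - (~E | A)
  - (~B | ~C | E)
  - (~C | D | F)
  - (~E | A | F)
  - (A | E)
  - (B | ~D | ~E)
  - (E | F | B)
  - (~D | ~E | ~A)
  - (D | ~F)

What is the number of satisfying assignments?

6

Satisfying assignments:
  A=T B=F C=F D=F E=T F=F
  A=T B=F C=F D=T E=F F=T
  A=T B=F C=T D=T E=F F=T
  A=T B=T C=F D=F E=F F=F
  A=T B=T C=F D=F E=T F=F
  A=T B=T C=F D=T E=F F=F
Count: 6.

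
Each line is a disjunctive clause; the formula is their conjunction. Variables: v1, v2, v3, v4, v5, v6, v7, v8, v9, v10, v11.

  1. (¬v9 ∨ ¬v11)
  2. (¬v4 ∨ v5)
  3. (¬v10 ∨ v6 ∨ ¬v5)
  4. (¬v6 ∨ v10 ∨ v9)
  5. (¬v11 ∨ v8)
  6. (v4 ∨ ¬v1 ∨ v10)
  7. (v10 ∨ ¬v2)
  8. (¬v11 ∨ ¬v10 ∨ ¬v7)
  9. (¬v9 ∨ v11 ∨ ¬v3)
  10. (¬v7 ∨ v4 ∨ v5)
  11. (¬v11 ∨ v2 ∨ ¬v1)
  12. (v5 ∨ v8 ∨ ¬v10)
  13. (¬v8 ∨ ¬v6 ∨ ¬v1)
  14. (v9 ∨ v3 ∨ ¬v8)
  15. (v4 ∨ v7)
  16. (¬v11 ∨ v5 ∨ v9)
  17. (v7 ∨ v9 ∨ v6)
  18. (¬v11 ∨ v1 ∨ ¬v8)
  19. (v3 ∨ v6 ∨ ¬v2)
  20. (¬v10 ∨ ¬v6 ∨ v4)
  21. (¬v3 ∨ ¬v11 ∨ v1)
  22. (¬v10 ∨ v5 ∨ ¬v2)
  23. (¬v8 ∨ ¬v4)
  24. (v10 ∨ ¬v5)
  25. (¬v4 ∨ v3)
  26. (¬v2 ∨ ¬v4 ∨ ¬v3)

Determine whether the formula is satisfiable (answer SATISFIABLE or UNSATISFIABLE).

Set v1 = False and propagate.
Try v2 = False.
For the remaining variables, v3 = True, v4 = True, v5 = True, v6 = True, v7 = True, v8 = False, v9 = False, v10 = True, v11 = False works.
So v1 = False  v2 = False  v3 = True  v4 = True  v5 = True  v6 = True  v7 = True  v8 = False  v9 = False  v10 = True  v11 = False is a satisfying assignment.

SATISFIABLE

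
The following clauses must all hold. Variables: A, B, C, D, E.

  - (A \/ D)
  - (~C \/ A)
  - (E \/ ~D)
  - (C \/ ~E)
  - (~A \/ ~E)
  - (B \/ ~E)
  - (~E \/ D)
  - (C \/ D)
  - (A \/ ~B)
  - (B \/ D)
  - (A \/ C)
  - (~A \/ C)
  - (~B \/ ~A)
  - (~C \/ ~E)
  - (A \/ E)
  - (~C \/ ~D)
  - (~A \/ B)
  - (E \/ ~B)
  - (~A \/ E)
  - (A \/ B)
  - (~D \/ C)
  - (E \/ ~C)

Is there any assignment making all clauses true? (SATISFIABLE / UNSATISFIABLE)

UNSATISFIABLE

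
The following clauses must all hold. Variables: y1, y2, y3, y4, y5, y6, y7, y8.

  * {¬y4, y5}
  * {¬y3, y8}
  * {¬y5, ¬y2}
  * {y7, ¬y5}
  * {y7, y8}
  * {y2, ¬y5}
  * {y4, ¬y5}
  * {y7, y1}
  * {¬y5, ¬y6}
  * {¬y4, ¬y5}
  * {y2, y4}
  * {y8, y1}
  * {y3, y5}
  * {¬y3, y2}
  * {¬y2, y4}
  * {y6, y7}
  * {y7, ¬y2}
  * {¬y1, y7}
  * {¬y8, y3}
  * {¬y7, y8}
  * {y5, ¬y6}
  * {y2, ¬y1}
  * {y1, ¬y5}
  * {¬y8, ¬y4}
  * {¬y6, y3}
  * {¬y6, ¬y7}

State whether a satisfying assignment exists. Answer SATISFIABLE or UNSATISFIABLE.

UNSATISFIABLE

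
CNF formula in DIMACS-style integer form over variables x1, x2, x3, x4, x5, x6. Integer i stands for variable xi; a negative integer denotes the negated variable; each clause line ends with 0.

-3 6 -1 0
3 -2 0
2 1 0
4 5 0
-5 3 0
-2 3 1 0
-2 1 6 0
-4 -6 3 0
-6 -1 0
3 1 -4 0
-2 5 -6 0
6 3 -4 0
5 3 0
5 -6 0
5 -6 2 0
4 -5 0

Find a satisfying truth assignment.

Branch on x1: take x1 = False.
  then x2 is forced to True.
  then x3 is forced to True.
  then x6 is forced to True.
  then x5 is forced to True.
  then x4 is forced to True.
Every clause has at least one true literal under this assignment.

x1=False, x2=True, x3=True, x4=True, x5=True, x6=True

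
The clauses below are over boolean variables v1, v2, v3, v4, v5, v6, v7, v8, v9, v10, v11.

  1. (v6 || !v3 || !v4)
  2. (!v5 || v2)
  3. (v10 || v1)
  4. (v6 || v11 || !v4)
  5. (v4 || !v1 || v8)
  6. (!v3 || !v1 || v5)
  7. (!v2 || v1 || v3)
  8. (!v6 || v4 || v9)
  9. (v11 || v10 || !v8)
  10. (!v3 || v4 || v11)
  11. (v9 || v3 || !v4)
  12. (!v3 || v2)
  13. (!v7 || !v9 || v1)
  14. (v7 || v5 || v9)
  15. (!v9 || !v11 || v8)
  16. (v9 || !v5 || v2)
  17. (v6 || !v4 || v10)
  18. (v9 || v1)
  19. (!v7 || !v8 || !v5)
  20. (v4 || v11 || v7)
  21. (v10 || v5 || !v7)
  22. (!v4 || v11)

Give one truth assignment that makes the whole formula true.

v1=True, v2=True, v3=True, v4=True, v5=True, v6=True, v7=True, v8=False, v9=False, v10=False, v11=True

Try v1 = True.
Set v2 = True and propagate.
For the remaining variables, v3 = True, v4 = True, v5 = True, v6 = True, v7 = True, v8 = False, v9 = False, v10 = False, v11 = True works.
Every clause has at least one true literal under this assignment.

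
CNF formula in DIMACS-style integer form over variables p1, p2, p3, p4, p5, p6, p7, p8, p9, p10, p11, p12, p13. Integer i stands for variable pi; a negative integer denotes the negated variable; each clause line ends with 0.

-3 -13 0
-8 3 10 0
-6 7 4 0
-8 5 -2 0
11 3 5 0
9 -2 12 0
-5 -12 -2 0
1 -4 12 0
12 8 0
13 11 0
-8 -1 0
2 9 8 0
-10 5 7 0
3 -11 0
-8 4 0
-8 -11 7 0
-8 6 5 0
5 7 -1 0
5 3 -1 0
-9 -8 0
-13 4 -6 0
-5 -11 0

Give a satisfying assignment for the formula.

p1 = False, p2 = False, p3 = False, p4 = True, p5 = True, p6 = False, p7 = True, p8 = True, p9 = False, p10 = True, p11 = False, p12 = True, p13 = True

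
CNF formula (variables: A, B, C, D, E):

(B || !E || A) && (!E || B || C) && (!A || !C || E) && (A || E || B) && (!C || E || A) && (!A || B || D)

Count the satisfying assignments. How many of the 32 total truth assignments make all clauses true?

14

Case analysis on A and E:
  A=T, E=T: 5 of the 8 assignments to (B,C,D) work.
  A=T, E=F: remaining (B,C,D) ∈ {(F,F,T); (T,F,F); (T,F,T)} — 3.
  A=F, E=T: remaining (B,C,D) ∈ {(T,F,F); (T,F,T); (T,T,F); (T,T,T)} — 4.
  A=F, E=F: remaining (B,C,D) ∈ {(T,F,F); (T,F,T)} — 2.
Total: 5 + 3 + 4 + 2 = 14.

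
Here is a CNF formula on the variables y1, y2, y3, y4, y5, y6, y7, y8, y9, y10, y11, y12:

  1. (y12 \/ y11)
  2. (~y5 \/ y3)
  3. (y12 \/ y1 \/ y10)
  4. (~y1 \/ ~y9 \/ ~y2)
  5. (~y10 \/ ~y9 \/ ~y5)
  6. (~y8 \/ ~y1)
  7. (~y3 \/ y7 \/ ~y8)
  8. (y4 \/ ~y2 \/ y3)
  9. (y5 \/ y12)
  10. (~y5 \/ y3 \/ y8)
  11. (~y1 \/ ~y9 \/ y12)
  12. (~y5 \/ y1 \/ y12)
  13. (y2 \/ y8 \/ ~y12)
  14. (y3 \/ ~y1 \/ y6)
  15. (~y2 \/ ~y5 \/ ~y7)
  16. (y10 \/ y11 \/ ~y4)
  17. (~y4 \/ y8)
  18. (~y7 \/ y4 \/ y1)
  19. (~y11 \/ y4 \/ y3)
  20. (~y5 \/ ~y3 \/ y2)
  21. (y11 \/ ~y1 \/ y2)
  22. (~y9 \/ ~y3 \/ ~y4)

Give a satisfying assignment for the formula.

Pure literal: y9 appears only negated; assign y9 = False.
Branch on y1: take y1 = False.
Try y2 = False.
For the remaining variables, y3 = False, y4 = True, y5 = False, y6 = False, y7 = False, y8 = True, y10 = True, y11 = True, y12 = True works.

y1=F, y2=F, y3=F, y4=T, y5=F, y6=F, y7=F, y8=T, y9=F, y10=T, y11=T, y12=T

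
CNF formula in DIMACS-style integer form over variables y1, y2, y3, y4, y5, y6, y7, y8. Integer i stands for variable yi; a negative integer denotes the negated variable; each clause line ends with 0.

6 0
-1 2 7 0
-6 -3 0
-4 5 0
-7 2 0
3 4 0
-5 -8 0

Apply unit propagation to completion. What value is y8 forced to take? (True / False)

(y6) is a unit clause: y6 = True.
(NOT y6 OR NOT y3) with y6 = True leaves only NOT y3, so y3 = False.
In (y4 OR y3), y3 is now false; y4 must hold, so y4 = True.
From (y5 OR NOT y4) and y4 = True: y5 = True.
(NOT y5 OR NOT y8) with y5 = True leaves only NOT y8, so y8 = False.

False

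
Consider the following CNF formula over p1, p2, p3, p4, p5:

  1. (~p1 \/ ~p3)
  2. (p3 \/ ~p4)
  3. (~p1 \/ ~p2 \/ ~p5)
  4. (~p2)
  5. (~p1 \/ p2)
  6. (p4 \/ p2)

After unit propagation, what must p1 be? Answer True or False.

(~p2) is a unit clause: p2 = False.
From (p2 \/ ~p1) and p2 = False: p1 = False.

False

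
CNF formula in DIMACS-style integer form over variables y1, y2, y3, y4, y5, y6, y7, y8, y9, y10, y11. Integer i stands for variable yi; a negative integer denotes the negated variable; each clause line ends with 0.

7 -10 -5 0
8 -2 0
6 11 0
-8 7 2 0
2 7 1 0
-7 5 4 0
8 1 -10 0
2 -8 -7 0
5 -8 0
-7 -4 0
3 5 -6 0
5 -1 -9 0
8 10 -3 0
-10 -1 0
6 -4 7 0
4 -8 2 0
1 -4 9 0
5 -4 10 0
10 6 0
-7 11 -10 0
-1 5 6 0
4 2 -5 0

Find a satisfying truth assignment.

Try y1 = True.
  then y10 is forced to False.
  then y6 is forced to True.
Branch on y2: take y2 = True.
  then y8 is forced to True.
  then y5 is forced to True.
For the remaining variables, y3 = True, y4 = False, y7 = True, y9 = True, y11 = False works.
Every clause has at least one true literal under this assignment.

y1=T, y2=T, y3=T, y4=F, y5=T, y6=T, y7=T, y8=T, y9=T, y10=F, y11=F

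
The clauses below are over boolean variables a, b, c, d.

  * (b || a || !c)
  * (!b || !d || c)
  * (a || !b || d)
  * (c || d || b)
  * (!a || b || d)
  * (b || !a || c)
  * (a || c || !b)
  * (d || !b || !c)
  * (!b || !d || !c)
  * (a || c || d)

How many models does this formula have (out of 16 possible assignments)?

3

The models are:
  a=F b=F c=F d=T
  a=T b=F c=T d=T
  a=T b=T c=F d=F
Count: 3.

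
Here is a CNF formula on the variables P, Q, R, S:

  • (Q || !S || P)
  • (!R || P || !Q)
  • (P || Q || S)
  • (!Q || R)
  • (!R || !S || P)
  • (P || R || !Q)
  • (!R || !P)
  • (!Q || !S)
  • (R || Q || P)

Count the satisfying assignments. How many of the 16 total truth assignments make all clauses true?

The models are:
  P=1 Q=0 R=0 S=0
  P=1 Q=0 R=0 S=1
Count: 2.

2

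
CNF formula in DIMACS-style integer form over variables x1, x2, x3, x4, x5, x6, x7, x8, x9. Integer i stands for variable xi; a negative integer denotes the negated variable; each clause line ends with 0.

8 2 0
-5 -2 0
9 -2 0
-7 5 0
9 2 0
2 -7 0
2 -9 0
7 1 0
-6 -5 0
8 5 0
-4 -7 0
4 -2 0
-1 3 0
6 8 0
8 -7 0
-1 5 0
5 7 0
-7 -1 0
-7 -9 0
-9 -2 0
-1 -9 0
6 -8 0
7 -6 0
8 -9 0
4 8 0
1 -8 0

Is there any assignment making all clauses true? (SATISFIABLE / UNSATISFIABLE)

UNSATISFIABLE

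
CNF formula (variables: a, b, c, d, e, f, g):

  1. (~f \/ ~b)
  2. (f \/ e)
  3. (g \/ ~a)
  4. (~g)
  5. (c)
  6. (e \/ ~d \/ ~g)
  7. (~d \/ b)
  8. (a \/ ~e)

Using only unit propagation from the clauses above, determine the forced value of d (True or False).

False

(~g) stands alone — g = False.
(g \/ ~a): since g = False, the clause reduces to (~a). a = False.
(c) stands alone — c = True.
(a \/ ~e): since a = False, the clause reduces to (~e). e = False.
In (e \/ f), e is now false; f must hold, so f = True.
From (~f \/ ~b) and f = True: b = False.
In (b \/ ~d), b is now false; ~d must hold, so d = False.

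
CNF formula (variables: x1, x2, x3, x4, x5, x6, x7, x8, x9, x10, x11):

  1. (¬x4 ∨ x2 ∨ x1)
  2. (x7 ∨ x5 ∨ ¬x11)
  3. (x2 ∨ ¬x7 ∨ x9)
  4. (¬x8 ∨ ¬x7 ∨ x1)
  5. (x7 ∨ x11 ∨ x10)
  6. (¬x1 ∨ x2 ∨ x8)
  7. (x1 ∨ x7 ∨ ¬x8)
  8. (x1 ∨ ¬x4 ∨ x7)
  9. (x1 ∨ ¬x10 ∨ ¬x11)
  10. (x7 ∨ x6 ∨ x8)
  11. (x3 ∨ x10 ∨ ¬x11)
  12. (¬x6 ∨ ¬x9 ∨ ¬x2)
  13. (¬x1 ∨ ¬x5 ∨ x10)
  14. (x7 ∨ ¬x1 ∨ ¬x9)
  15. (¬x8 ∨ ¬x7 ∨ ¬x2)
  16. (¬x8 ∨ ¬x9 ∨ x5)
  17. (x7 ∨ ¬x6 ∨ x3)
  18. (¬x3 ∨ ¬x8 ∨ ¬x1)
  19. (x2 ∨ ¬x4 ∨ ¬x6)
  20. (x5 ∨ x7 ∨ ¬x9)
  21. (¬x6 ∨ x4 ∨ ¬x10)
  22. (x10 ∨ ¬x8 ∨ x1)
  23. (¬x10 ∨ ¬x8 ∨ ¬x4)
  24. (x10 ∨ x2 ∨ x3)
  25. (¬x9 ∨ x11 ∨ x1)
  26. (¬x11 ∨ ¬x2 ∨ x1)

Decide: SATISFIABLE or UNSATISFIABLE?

SATISFIABLE

Try x1 = False.
Try x2 = True.
  then x11 is forced to False.
  then x9 is forced to False.
Branch on x3: take x3 = True.
For the remaining variables, x4 = False, x5 = True, x6 = True, x7 = True, x8 = False, x10 = False works.
Every clause has at least one true literal under this assignment.
So x1=0, x2=1, x3=1, x4=0, x5=1, x6=1, x7=1, x8=0, x9=0, x10=0, x11=0 is a satisfying assignment.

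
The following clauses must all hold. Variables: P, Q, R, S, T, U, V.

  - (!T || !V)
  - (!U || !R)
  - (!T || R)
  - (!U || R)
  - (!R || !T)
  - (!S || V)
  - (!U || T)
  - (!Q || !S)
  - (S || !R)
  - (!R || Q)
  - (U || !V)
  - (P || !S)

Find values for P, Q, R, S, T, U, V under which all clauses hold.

Pure literal: P appears only positively; assign P = True.
Branch on Q: take Q = False.
  then R is forced to False.
  then T is forced to False.
  then U is forced to False.
  then V is forced to False.
  then S is forced to False.
Every clause has at least one true literal under this assignment.

P=T  Q=F  R=F  S=F  T=F  U=F  V=F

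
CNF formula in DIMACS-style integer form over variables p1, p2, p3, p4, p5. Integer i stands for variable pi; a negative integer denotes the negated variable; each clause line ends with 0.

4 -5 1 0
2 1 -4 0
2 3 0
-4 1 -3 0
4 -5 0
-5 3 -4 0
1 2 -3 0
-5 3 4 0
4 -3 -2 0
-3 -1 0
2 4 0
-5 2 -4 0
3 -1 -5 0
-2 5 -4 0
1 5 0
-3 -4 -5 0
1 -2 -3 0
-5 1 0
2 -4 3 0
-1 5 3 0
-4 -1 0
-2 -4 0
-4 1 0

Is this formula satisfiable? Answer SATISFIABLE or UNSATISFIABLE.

UNSATISFIABLE

p4 = True:
  propagation gives p1=False; an empty clause results — contradiction.
p4 = False:
  propagation gives p5=False, p2=True, p3=False, p1=True; an empty clause results — contradiction.
Every branch closes, so no satisfying assignment exists.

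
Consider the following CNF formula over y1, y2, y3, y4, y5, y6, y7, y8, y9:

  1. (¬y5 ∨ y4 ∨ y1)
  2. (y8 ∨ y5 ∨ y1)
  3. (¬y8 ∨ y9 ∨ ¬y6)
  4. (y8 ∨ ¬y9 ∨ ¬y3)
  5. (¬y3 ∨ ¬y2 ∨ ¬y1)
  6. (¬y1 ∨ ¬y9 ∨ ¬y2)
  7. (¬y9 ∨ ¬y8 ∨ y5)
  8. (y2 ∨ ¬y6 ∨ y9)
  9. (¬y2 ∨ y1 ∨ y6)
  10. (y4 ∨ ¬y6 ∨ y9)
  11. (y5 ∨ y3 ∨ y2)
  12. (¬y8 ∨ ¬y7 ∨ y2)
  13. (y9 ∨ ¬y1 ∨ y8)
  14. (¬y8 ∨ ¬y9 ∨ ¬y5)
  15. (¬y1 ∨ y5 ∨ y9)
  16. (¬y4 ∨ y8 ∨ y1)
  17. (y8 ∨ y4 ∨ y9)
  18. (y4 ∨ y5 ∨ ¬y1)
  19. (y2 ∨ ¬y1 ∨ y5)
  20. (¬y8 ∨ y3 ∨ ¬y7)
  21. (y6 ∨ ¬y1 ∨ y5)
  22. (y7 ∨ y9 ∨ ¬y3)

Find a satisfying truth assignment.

y1=T, y2=F, y3=F, y4=T, y5=T, y6=F, y7=F, y8=F, y9=T

Try y1 = True.
Set y2 = False and propagate.
  then y5 is forced to True.
Branch on y3: take y3 = False.
For the remaining variables, y4 = True, y6 = False, y7 = False, y8 = False, y9 = True works.
Every clause has at least one true literal under this assignment.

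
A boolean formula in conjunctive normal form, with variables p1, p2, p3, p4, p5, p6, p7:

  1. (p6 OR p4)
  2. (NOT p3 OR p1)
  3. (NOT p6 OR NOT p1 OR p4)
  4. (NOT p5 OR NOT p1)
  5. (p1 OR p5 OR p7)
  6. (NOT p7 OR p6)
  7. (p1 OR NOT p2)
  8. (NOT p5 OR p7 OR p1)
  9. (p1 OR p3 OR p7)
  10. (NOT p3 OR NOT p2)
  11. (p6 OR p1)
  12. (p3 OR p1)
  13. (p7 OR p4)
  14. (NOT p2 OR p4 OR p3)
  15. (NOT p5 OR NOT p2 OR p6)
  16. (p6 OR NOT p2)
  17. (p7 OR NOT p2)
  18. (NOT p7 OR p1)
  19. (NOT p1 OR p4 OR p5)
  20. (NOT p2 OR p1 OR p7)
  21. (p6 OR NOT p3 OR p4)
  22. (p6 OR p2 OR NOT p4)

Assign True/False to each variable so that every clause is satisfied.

p1 = T, p2 = F, p3 = F, p4 = T, p5 = F, p6 = T, p7 = T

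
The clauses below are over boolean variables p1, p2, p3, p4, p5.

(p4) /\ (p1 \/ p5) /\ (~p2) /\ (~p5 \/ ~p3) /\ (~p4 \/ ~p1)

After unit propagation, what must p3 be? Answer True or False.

False

(p4) stands alone — p4 = True.
(~p2) stands alone — p2 = False.
(~p4 \/ ~p1) with p4 = True leaves only ~p1, so p1 = False.
(p1 \/ p5) with p1 = False leaves only p5, so p5 = True.
(~p5 \/ ~p3) with p5 = True leaves only ~p3, so p3 = False.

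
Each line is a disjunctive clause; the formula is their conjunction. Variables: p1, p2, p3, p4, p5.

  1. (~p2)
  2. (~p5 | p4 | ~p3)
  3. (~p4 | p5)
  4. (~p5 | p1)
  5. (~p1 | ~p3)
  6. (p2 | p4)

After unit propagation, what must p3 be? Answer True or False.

Unit clause (~p2) sets p2 = False.
In (p4 | p2), p2 is now false; p4 must hold, so p4 = True.
(~p4 | p5): since p4 = True, the clause reduces to (p5). p5 = True.
(p1 | ~p5): since p5 = True, the clause reduces to (p1). p1 = True.
(~p1 | ~p3): since p1 = True, the clause reduces to (~p3). p3 = False.

False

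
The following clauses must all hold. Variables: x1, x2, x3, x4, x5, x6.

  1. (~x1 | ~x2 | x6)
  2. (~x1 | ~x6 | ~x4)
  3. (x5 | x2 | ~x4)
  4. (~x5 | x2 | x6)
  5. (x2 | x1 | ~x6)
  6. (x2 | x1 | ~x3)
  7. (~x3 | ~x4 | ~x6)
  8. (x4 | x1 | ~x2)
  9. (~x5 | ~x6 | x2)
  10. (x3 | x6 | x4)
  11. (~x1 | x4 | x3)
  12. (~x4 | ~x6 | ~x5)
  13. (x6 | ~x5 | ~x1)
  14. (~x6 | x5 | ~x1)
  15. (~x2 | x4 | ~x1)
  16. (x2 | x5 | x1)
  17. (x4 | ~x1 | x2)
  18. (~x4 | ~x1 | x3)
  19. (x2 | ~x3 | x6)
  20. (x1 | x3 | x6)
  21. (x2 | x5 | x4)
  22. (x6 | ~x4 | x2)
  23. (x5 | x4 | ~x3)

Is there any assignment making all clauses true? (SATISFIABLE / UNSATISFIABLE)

SATISFIABLE

Try x1 = False.
Try x2 = True.
  then x4 is forced to True.
Branch on x3: take x3 = False.
  then x6 is forced to True.
  then x5 is forced to False.
So x1 = False, x2 = True, x3 = False, x4 = True, x5 = False, x6 = True is a satisfying assignment.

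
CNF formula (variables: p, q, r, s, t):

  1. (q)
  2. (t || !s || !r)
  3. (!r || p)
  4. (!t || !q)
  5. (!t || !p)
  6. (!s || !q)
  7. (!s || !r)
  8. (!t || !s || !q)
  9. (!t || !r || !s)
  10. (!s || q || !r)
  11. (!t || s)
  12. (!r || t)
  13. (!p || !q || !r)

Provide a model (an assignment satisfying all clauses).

p=F  q=T  r=F  s=F  t=F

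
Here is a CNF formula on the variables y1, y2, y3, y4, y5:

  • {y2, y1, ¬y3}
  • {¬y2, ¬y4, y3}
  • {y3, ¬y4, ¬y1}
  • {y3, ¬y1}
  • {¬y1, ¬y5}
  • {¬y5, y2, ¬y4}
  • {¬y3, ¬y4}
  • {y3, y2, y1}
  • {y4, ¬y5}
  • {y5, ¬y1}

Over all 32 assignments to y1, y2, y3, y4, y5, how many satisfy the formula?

2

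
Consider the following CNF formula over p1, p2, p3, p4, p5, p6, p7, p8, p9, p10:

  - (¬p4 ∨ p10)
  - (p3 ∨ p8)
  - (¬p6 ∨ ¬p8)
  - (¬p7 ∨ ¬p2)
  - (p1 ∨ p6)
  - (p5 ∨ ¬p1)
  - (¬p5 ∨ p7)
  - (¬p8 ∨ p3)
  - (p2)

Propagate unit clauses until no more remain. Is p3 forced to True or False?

True

(p2) stands alone — p2 = True.
In (¬p2 ∨ ¬p7), ¬p2 is now false; ¬p7 must hold, so p7 = False.
(p7 ∨ ¬p5): since p7 = False, the clause reduces to (¬p5). p5 = False.
In (p5 ∨ ¬p1), p5 is now false; ¬p1 must hold, so p1 = False.
From (p1 ∨ p6) and p1 = False: p6 = True.
From (¬p6 ∨ ¬p8) and p6 = True: p8 = False.
In (p3 ∨ p8), p8 is now false; p3 must hold, so p3 = True.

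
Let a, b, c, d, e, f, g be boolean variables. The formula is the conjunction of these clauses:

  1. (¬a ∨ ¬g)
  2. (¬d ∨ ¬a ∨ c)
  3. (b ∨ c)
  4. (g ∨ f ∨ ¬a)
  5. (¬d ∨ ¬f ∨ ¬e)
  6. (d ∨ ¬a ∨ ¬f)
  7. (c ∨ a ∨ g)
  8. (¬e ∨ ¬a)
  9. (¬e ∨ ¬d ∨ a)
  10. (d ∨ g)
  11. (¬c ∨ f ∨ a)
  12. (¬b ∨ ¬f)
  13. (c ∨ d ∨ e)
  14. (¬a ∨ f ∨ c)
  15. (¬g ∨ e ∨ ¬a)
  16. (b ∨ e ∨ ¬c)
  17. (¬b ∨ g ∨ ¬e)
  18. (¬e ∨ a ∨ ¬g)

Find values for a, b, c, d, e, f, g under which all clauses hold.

a=F, b=T, c=F, d=T, e=F, f=F, g=T

Check each clause:
  1. (¬a ∨ ¬g) — ¬a is true.
  2. (¬d ∨ c ∨ ¬a) — ¬a is true.
  3. (b ∨ c) — b is true.
  4. (¬a ∨ g ∨ f) — g is true.
  5. (¬d ∨ ¬f ∨ ¬e) — ¬f is true.
  6. (¬a ∨ ¬f ∨ d) — ¬f is true.
  7. (g ∨ a ∨ c) — g is true.
  8. (¬e ∨ ¬a) — ¬e is true.
  9. (a ∨ ¬d ∨ ¬e) — ¬e is true.
  10. (d ∨ g) — d is true.
  11. (a ∨ f ∨ ¬c) — ¬c is true.
  12. (¬f ∨ ¬b) — ¬f is true.
  13. (d ∨ c ∨ e) — d is true.
  14. (c ∨ ¬a ∨ f) — ¬a is true.
  15. (e ∨ ¬a ∨ ¬g) — ¬a is true.
  16. (¬c ∨ e ∨ b) — b is true.
  17. (¬e ∨ g ∨ ¬b) — ¬e is true.
  18. (a ∨ ¬g ∨ ¬e) — ¬e is true.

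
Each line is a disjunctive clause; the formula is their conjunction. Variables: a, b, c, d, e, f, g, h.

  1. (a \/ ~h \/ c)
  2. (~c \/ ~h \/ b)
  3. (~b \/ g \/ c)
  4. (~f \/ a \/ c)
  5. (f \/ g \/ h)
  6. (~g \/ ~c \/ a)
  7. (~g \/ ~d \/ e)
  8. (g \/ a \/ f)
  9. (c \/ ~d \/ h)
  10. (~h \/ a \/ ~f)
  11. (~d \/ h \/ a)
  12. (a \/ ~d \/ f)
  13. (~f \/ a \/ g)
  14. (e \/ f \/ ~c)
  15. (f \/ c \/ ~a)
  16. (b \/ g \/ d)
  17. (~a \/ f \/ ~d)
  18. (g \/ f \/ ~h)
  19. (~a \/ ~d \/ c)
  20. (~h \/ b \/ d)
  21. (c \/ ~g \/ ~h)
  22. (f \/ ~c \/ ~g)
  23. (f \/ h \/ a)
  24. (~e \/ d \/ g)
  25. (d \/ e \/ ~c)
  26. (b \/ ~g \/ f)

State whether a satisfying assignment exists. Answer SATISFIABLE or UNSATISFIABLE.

Try a = True.
Set b = True and propagate.
For the remaining variables, c = True, d = True, e = True, f = True, g = True, h = False works.
So a=True, b=True, c=True, d=True, e=True, f=True, g=True, h=False is a satisfying assignment.

SATISFIABLE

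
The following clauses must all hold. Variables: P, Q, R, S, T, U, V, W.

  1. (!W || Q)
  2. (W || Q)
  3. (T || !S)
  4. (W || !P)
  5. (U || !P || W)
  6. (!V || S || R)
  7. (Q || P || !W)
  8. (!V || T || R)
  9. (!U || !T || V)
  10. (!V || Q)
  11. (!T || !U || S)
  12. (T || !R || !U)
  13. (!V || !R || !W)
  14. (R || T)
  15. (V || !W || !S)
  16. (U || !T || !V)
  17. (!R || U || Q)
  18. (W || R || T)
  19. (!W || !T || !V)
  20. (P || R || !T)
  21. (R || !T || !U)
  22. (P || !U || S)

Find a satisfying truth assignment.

P = False, Q = True, R = True, S = True, T = True, U = False, V = False, W = False

Q occurs only positively in the remaining clauses — set Q = True.
Set P = False and propagate.
Branch on R: take R = True.
For the remaining variables, S = True, T = True, U = False, V = False, W = False works.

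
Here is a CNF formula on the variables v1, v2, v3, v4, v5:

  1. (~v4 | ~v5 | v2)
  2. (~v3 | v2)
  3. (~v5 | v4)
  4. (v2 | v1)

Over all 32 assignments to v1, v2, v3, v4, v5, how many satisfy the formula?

14

Case analysis on v2 and v4:
  v2=1, v4=1: v1, v3, v5 free → 2^3 = 8.
  v2=1, v4=0: remaining (v1,v3,v5) ∈ {(0,0,0); (0,1,0); (1,0,0); (1,1,0)} — 4.
  v2=0, v4=1: remaining (v1,v3,v5) ∈ {(1,0,0)} — 1.
  v2=0, v4=0: remaining (v1,v3,v5) ∈ {(1,0,0)} — 1.
Total: 8 + 4 + 1 + 1 = 14.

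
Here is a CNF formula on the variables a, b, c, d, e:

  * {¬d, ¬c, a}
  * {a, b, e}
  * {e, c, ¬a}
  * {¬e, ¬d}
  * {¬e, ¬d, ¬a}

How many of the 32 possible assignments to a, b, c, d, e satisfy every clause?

Case analysis on a and e:
  a=T, e=T: remaining (b,c,d) ∈ {(F,F,F); (F,T,F); (T,F,F); (T,T,F)} — 4.
  a=T, e=F: remaining (b,c,d) ∈ {(F,T,F); (F,T,T); (T,T,F); (T,T,T)} — 4.
  a=F, e=T: remaining (b,c,d) ∈ {(F,F,F); (F,T,F); (T,F,F); (T,T,F)} — 4.
  a=F, e=F: remaining (b,c,d) ∈ {(T,F,F); (T,F,T); (T,T,F)} — 3.
Total: 4 + 4 + 4 + 3 = 15.

15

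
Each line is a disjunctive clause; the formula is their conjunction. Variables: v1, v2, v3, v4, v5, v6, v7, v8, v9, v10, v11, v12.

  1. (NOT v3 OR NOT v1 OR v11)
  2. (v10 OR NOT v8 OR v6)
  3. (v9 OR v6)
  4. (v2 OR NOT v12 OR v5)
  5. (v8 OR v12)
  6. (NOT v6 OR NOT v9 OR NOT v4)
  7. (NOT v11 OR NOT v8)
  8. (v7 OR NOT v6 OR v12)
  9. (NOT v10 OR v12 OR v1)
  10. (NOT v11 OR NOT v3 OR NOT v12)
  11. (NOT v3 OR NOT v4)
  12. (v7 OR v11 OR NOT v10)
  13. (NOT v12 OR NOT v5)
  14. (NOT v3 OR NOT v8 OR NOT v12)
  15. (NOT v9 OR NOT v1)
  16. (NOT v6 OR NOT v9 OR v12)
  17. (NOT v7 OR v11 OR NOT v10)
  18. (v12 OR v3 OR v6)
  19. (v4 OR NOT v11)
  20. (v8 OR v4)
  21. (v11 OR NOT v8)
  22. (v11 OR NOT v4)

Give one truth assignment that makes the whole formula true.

v1=0  v2=1  v3=0  v4=1  v5=0  v6=0  v7=0  v8=0  v9=1  v10=0  v11=1  v12=1

Check each clause:
  1. (NOT v1 OR NOT v3 OR v11) — v11 is true.
  2. (v6 OR v10 OR NOT v8) — NOT v8 is true.
  3. (v6 OR v9) — v9 is true.
  4. (v2 OR v5 OR NOT v12) — v2 is true.
  5. (v8 OR v12) — v12 is true.
  6. (NOT v9 OR NOT v4 OR NOT v6) — NOT v6 is true.
  7. (NOT v11 OR NOT v8) — NOT v8 is true.
  8. (v7 OR v12 OR NOT v6) — NOT v6 is true.
  9. (NOT v10 OR v1 OR v12) — v12 is true.
  10. (NOT v12 OR NOT v11 OR NOT v3) — NOT v3 is true.
  11. (NOT v3 OR NOT v4) — NOT v3 is true.
  12. (v11 OR v7 OR NOT v10) — v11 is true.
  13. (NOT v12 OR NOT v5) — NOT v5 is true.
  14. (NOT v3 OR NOT v8 OR NOT v12) — NOT v8 is true.
  15. (NOT v9 OR NOT v1) — NOT v1 is true.
  16. (NOT v6 OR v12 OR NOT v9) — NOT v6 is true.
  17. (NOT v10 OR v11 OR NOT v7) — NOT v7 is true.
  18. (v12 OR v3 OR v6) — v12 is true.
  19. (v4 OR NOT v11) — v4 is true.
  20. (v8 OR v4) — v4 is true.
  21. (NOT v8 OR v11) — NOT v8 is true.
  22. (NOT v4 OR v11) — v11 is true.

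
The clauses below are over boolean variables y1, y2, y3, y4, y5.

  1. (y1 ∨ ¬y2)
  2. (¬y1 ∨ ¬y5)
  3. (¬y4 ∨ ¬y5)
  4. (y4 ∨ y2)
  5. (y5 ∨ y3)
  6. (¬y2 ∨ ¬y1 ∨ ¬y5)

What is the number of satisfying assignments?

Satisfying assignments:
  y1=0 y2=0 y3=1 y4=1 y5=0
  y1=1 y2=0 y3=1 y4=1 y5=0
  y1=1 y2=1 y3=1 y4=0 y5=0
  y1=1 y2=1 y3=1 y4=1 y5=0
Count: 4.

4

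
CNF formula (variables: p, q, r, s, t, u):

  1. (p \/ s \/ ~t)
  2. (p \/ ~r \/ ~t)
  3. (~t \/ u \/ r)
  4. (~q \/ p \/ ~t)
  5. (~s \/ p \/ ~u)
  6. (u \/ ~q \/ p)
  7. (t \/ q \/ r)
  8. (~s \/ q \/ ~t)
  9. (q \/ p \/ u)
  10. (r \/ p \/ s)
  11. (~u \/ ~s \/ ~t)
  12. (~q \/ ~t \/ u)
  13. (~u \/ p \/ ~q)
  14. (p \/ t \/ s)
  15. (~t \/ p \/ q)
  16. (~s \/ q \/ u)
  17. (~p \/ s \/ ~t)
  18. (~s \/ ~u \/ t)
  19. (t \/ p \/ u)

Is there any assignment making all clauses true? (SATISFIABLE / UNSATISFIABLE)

SATISFIABLE

Set p = True and propagate.
For the remaining variables, q = True, r = True, s = True, t = False, u = False works.
So p=T  q=T  r=T  s=T  t=F  u=F is a satisfying assignment.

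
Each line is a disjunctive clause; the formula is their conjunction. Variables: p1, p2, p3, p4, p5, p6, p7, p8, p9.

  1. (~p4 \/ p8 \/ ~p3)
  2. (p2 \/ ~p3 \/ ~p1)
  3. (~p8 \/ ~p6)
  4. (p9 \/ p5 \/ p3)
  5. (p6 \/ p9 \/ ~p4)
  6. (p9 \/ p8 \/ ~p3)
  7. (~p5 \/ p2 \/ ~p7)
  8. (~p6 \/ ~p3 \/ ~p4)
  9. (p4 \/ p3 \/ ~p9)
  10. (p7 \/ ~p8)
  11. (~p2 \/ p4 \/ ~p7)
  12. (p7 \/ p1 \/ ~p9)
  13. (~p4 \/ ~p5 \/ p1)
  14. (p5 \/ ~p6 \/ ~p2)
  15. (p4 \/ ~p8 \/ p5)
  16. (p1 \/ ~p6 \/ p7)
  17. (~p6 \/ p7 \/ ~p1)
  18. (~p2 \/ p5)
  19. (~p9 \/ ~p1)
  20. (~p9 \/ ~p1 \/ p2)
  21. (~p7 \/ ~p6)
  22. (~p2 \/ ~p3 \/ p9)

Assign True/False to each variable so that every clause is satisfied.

p1=F, p2=F, p3=F, p4=F, p5=T, p6=F, p7=F, p8=F, p9=F

Set p1 = False and propagate.
Try p2 = False.
For the remaining variables, p3 = False, p4 = False, p5 = True, p6 = False, p7 = False, p8 = False, p9 = False works.
Every clause has at least one true literal under this assignment.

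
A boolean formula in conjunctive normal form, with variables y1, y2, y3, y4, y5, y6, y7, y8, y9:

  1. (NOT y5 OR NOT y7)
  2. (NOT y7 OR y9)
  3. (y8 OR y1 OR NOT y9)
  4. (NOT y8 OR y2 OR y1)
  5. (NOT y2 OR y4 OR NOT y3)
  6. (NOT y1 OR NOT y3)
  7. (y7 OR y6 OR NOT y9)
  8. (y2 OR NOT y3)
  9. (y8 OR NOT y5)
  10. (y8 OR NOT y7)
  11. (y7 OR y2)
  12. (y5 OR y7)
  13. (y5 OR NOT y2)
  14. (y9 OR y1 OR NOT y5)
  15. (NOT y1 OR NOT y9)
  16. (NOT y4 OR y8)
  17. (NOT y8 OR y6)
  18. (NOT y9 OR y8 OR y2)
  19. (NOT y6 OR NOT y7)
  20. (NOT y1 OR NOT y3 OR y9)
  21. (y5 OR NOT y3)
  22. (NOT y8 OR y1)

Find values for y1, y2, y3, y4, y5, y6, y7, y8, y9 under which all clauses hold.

y1 = T, y2 = T, y3 = F, y4 = T, y5 = T, y6 = T, y7 = F, y8 = T, y9 = F

Pure literal: y3 appears only negated; assign y3 = False.
Try y1 = True.
  then y9 is forced to False.
  then y7 is forced to False.
  then y2 is forced to True.
  then y5 is forced to True.
  then y8 is forced to True.
  then y6 is forced to True.
y4 is now unconstrained; take y4 = True.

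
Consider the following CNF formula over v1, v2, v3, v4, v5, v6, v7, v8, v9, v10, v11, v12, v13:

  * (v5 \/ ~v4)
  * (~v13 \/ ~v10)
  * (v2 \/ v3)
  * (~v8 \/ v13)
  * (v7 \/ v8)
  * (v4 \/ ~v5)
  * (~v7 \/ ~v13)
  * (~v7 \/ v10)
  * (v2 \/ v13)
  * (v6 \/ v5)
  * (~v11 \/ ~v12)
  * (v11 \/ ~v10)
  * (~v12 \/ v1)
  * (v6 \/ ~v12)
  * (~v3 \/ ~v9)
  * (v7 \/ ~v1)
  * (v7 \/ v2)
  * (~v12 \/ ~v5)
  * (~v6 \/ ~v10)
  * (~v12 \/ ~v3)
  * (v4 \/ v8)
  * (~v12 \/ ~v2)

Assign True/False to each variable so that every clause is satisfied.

v1=0, v2=1, v3=1, v4=1, v5=1, v6=0, v7=1, v8=0, v9=0, v10=1, v11=1, v12=0, v13=0

v9 occurs only negated in the remaining clauses — set v9 = False.
Pure literal: v12 appears only negated; assign v12 = False.
Try v1 = False.
Branch on v2: take v2 = True.
Try v4 = True.
  then v5 is forced to True.
For the remaining variables, v3 = True, v6 = False, v7 = True, v8 = False, v10 = True, v11 = True, v13 = False works.
Every clause has at least one true literal under this assignment.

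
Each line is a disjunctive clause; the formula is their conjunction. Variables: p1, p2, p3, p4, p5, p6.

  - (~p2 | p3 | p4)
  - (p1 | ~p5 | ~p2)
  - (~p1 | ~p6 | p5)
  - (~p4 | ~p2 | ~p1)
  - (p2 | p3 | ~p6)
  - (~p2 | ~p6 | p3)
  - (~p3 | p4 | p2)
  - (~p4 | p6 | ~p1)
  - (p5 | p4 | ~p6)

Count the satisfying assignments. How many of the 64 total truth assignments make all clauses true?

18

Split on p2, then p4.
  p2=1, p4=1: remaining (p1,p3,p5,p6) ∈ {(0,0,0,0); (0,1,0,0); (0,1,0,1)} — 3.
  p2=1, p4=0: remaining (p1,p3,p5,p6) ∈ {(0,1,0,0); (1,1,0,0); (1,1,1,0); (1,1,1,1)} — 4.
  p2=0, p4=1: 7 of the 16 assignments to (p1,p3,p5,p6) work.
  p2=0, p4=0: remaining (p1,p3,p5,p6) ∈ {(0,0,0,0); (0,0,1,0); (1,0,0,0); (1,0,1,0)} — 4.
Total: 3 + 4 + 7 + 4 = 18.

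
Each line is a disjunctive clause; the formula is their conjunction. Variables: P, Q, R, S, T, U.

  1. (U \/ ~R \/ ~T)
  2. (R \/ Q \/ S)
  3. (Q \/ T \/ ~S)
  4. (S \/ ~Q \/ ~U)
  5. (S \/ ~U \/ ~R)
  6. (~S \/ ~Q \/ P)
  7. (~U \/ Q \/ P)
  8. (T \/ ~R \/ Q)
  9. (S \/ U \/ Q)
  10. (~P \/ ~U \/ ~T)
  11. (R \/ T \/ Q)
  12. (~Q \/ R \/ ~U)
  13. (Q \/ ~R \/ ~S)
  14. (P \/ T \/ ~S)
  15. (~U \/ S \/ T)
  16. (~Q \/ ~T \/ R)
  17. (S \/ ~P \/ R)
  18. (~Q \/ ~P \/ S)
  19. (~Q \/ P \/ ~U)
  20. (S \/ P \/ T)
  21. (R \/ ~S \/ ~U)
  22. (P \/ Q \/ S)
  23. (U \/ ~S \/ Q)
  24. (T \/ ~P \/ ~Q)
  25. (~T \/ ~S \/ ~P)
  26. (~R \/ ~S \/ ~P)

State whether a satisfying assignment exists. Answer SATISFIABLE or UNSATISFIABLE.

S = True:
  Q = True:
    propagation gives P=True, T=True; an empty clause results — contradiction.
  Q = False:
    propagation gives T=True, R=False, U=False; an empty clause results — contradiction.
S = False:
  Q = True:
    propagation gives U=False, P=False, T=True, R=False; an empty clause results — contradiction.
  Q = False:
    propagation gives R=True, U=False; an empty clause results — contradiction.
Every branch closes, so no satisfying assignment exists.

UNSATISFIABLE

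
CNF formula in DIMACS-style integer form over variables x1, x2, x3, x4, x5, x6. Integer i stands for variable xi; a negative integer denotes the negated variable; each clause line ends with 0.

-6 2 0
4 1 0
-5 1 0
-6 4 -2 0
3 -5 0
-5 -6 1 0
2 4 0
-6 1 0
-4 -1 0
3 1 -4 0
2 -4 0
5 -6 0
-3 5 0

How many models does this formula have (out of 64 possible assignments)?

2

The models are:
  x1=1 x2=1 x3=0 x4=0 x5=0 x6=0
  x1=1 x2=1 x3=1 x4=0 x5=1 x6=0
That's 2 in total.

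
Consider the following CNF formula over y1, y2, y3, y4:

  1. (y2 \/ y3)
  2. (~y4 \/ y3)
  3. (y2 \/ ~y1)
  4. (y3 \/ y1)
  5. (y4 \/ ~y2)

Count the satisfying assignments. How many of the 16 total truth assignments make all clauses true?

4

Satisfying assignments:
  y1=F y2=F y3=T y4=F
  y1=F y2=F y3=T y4=T
  y1=F y2=T y3=T y4=T
  y1=T y2=T y3=T y4=T
That's 4 in total.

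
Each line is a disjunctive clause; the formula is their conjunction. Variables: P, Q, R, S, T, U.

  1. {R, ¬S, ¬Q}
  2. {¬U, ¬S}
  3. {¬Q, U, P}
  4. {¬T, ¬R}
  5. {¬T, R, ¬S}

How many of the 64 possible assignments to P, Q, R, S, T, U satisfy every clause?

26

Case analysis on R and S:
  R=T, S=T: remaining (P,Q,T,U) ∈ {(F,F,F,F); (T,F,F,F); (T,T,F,F)} — 3.
  R=T, S=F: 7 of the 16 assignments to (P,Q,T,U) work.
  R=F, S=T: remaining (P,Q,T,U) ∈ {(F,F,F,F); (T,F,F,F)} — 2.
  R=F, S=F: T free; 7 ways for (P,Q,U) × 2^1 = 14.
Total: 3 + 7 + 2 + 14 = 26.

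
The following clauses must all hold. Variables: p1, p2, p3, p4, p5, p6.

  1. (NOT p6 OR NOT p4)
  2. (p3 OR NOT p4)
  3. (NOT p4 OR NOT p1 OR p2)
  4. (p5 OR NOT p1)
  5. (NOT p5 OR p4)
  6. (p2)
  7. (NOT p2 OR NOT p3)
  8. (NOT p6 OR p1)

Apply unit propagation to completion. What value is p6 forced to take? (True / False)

False

Unit clause (p2) sets p2 = True.
(NOT p3 OR NOT p2): since p2 = True, the clause reduces to (NOT p3). p3 = False.
From (NOT p4 OR p3) and p3 = False: p4 = False.
From (NOT p5 OR p4) and p4 = False: p5 = False.
(p5 OR NOT p1) with p5 = False leaves only NOT p1, so p1 = False.
From (NOT p6 OR p1) and p1 = False: p6 = False.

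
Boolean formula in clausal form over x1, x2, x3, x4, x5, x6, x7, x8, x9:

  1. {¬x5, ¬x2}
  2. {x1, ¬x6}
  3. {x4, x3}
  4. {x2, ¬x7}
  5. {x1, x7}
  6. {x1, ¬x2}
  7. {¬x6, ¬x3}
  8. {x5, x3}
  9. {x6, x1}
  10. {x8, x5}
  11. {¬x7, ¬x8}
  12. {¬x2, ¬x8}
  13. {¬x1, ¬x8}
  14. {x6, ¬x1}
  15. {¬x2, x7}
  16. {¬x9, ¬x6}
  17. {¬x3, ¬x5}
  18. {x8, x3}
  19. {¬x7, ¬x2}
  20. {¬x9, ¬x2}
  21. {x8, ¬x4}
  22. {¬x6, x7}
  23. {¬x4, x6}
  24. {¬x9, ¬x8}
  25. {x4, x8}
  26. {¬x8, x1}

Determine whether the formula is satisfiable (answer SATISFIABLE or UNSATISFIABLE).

x8 = True:
  propagation gives x7=False, x1=True; an empty clause results — contradiction.
x8 = False:
  propagation gives x5=True, x2=False, x7=False, x1=True; an empty clause results — contradiction.
Every branch closes, so no satisfying assignment exists.

UNSATISFIABLE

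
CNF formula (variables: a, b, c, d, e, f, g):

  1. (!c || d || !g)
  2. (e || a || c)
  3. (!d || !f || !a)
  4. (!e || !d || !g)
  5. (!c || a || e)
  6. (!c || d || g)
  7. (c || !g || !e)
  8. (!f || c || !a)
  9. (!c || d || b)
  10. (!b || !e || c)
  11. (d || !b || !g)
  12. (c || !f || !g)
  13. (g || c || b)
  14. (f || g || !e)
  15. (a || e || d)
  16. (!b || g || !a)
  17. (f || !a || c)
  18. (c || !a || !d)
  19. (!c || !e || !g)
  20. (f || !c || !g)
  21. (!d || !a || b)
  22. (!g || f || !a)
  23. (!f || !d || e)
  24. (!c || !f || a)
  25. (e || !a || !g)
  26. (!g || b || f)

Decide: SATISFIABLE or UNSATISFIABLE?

c = True:
  g = True:
    propagation gives d=True, e=False, a=True; an empty clause results — contradiction.
  g = False:
    a = True:
      propagation gives f=False, e=False, b=False; contradiction.
    a = False:
      propagation gives e=True, f=True; contradiction.
c = False:
  a = True:
    propagation gives f=False; an empty clause results — contradiction.
  a = False:
    propagation gives e=True, g=False, b=False; an empty clause results — contradiction.
Every branch closes, so no satisfying assignment exists.

UNSATISFIABLE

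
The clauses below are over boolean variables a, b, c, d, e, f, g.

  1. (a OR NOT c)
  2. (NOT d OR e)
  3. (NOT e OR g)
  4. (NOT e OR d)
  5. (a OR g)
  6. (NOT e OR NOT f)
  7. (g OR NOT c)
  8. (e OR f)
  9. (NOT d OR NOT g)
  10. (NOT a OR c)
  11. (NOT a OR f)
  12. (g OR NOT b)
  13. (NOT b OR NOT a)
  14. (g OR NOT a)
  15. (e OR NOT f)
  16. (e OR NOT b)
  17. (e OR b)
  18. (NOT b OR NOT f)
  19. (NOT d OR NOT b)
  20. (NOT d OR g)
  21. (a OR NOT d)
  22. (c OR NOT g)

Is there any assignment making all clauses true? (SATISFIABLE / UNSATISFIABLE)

e = True:
  propagation gives g=True, d=True; an empty clause results — contradiction.
e = False:
  propagation gives d=False, f=True; an empty clause results — contradiction.
Every branch closes, so no satisfying assignment exists.

UNSATISFIABLE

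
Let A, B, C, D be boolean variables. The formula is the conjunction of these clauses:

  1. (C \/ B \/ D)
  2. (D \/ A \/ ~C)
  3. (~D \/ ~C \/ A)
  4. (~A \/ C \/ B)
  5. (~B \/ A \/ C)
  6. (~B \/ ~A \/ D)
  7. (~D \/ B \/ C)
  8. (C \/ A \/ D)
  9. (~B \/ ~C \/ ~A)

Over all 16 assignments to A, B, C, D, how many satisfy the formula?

3

The models are:
  A=T B=F C=T D=F
  A=T B=F C=T D=T
  A=T B=T C=F D=T
Count: 3.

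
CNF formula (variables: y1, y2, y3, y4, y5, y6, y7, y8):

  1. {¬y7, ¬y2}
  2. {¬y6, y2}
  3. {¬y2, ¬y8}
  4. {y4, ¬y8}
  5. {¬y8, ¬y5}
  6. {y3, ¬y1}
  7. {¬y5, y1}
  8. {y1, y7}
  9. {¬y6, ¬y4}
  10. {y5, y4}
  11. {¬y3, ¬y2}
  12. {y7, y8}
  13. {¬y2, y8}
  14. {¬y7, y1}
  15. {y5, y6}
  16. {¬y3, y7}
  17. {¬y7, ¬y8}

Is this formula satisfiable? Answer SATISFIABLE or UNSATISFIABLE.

SATISFIABLE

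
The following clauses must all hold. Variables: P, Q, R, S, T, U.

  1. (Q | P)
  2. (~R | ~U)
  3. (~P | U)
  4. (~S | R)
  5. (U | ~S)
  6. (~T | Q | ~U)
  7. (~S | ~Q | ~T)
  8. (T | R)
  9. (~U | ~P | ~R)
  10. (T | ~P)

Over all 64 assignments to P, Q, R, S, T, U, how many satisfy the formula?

5

The models are:
  P=0 Q=1 R=0 S=0 T=1 U=0
  P=0 Q=1 R=0 S=0 T=1 U=1
  P=0 Q=1 R=1 S=0 T=0 U=0
  P=0 Q=1 R=1 S=0 T=1 U=0
  P=1 Q=1 R=0 S=0 T=1 U=1
That's 5 in total.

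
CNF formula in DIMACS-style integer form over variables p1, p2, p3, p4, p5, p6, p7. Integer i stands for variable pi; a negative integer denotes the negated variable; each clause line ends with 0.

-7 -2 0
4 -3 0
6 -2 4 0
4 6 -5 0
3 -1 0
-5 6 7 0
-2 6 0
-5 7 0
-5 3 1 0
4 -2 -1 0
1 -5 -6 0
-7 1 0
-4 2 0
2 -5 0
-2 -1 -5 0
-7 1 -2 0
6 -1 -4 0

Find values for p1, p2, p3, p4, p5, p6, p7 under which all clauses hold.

p1 = F  p2 = T  p3 = F  p4 = T  p5 = F  p6 = T  p7 = F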